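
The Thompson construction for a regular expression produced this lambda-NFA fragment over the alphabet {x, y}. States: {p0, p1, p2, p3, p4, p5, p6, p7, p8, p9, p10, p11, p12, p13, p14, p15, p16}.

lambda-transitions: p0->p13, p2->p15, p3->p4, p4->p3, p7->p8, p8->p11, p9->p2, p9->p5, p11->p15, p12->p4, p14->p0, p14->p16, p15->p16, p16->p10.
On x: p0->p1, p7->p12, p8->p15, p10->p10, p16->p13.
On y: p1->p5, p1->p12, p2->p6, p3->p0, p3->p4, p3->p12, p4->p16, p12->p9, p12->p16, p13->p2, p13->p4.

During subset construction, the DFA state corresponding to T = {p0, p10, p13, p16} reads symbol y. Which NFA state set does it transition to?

p13 on y → {p2, p4}.
No y-transition from p0, p10, p16.
Union after reading y: {p2, p4}.
Now take the lambda-closure:
From p2 via lambda: add p15.
From p4 via lambda: add p3.
From p15 via lambda: add p16.
From p16 via lambda: add p10.
No new states can be added; the closed set is {p2, p3, p4, p10, p15, p16}.

{p2, p3, p4, p10, p15, p16}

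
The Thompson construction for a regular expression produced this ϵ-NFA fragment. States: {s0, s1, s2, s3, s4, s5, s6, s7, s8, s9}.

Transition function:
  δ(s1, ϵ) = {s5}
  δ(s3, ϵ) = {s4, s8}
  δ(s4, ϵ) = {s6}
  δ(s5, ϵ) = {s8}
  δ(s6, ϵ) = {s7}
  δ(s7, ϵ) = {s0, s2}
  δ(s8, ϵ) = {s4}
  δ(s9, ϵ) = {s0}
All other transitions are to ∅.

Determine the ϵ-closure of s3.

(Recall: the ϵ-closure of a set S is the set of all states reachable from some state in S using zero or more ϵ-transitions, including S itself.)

{s0, s2, s3, s4, s6, s7, s8}

Start with {s3}.
From s3 via ϵ: add s4, s8.
From s4 via ϵ: add s6.
From s6 via ϵ: add s7.
From s7 via ϵ: add s0, s2.
No new states can be added; the closed set is {s0, s2, s3, s4, s6, s7, s8}.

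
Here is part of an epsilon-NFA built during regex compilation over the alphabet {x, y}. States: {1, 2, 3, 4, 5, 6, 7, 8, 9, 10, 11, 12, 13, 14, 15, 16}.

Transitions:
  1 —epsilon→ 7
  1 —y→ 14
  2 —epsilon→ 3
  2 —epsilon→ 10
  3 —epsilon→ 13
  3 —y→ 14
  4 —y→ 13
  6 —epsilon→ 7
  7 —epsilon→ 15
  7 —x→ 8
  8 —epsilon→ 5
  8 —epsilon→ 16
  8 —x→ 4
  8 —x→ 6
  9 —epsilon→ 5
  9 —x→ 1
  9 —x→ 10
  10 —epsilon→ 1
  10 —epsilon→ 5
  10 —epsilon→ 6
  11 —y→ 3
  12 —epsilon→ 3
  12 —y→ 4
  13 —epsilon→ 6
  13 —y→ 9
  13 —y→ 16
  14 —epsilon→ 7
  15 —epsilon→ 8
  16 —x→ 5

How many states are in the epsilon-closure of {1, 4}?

7

Start with {1, 4}.
From 1 via epsilon: add 7.
From 7 via epsilon: add 15.
From 15 via epsilon: add 8.
From 8 via epsilon: add 5, 16.
epsilon-closure = {1, 4, 5, 7, 8, 15, 16}, which has 7 states.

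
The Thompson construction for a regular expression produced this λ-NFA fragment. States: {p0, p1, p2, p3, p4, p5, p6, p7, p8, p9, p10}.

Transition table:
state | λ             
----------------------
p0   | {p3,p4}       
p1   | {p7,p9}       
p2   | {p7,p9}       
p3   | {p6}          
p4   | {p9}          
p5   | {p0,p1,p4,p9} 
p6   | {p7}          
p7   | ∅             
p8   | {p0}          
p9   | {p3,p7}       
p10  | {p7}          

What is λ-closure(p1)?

{p1, p3, p6, p7, p9}

Start with {p1}.
From p1 via λ: add p7, p9.
From p9 via λ: add p3.
From p3 via λ: add p6.
No new states can be added; the closed set is {p1, p3, p6, p7, p9}.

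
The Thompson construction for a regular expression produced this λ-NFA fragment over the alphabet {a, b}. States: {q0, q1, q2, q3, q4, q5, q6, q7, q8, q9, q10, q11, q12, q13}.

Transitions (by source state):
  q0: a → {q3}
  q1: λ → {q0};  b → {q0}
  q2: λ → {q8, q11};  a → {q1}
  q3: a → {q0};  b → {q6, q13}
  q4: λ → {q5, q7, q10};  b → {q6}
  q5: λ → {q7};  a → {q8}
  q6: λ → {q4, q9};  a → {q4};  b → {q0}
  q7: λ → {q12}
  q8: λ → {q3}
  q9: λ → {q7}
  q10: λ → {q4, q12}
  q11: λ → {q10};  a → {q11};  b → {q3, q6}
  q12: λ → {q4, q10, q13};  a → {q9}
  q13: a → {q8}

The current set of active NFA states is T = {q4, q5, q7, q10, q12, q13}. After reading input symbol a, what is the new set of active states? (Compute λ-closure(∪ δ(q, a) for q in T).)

{q3, q4, q5, q7, q8, q9, q10, q12, q13}

q5 on a → {q8}.
q12 on a → {q9}.
q13 on a → {q8}.
No a-transition from q4, q7, q10.
Union after reading a: {q8, q9}.
Now take the λ-closure:
From q8 via λ: add q3.
From q9 via λ: add q7.
From q7 via λ: add q12.
From q12 via λ: add q4, q10, q13.
From q4 via λ: add q5.
No new states can be added; the closed set is {q3, q4, q5, q7, q8, q9, q10, q12, q13}.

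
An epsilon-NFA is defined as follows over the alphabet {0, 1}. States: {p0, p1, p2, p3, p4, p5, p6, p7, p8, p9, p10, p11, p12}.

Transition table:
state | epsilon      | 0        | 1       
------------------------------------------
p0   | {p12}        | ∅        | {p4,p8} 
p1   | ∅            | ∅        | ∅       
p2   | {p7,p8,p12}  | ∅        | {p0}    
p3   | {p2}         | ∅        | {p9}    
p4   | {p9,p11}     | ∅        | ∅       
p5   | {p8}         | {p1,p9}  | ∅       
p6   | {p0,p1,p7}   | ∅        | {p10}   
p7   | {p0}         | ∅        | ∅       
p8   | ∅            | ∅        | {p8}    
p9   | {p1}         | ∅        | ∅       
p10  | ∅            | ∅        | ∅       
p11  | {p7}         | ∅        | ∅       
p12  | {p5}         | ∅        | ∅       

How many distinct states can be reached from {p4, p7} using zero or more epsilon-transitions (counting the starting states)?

Start with {p4, p7}.
From p4 via epsilon: add p9, p11.
From p7 via epsilon: add p0.
From p0 via epsilon: add p12.
From p9 via epsilon: add p1.
From p12 via epsilon: add p5.
From p5 via epsilon: add p8.
epsilon-closure = {p0, p1, p4, p5, p7, p8, p9, p11, p12}, which has 9 states.

9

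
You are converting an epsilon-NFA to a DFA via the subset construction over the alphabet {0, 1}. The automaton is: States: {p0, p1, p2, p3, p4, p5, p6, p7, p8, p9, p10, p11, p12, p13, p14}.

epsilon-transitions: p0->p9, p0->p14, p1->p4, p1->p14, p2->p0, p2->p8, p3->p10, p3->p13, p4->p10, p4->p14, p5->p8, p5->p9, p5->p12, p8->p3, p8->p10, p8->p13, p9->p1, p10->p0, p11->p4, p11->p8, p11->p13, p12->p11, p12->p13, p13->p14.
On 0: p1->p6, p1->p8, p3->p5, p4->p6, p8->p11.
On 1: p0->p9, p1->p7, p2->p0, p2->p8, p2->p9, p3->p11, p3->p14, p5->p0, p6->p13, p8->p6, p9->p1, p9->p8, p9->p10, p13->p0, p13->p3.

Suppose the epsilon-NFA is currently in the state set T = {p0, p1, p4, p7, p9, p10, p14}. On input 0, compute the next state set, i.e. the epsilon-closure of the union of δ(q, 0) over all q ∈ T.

{p0, p1, p3, p4, p6, p8, p9, p10, p13, p14}

p1 on 0 → {p6, p8}.
p4 on 0 → {p6}.
No 0-transition from p0, p7, p9, p10, p14.
Union after reading 0: {p6, p8}.
Now take the epsilon-closure:
From p8 via epsilon: add p3, p10, p13.
From p10 via epsilon: add p0.
From p13 via epsilon: add p14.
From p0 via epsilon: add p9.
From p9 via epsilon: add p1.
From p1 via epsilon: add p4.
No new states can be added; the closed set is {p0, p1, p3, p4, p6, p8, p9, p10, p13, p14}.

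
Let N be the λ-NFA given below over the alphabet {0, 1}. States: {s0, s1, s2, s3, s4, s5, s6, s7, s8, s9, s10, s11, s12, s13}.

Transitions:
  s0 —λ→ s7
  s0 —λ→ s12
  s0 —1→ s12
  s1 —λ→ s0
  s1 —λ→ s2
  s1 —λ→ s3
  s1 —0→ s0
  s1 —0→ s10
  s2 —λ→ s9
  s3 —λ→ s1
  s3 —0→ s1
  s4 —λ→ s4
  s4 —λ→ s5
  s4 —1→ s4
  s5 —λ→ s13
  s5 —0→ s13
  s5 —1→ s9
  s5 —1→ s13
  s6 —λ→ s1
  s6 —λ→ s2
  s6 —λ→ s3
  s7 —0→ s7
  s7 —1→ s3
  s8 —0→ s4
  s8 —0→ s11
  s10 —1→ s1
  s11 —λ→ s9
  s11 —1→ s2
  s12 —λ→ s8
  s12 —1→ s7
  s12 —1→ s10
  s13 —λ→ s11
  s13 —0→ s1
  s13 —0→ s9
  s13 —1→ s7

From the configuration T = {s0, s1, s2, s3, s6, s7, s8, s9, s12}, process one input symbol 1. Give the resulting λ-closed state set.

s0 on 1 → {s12}.
s7 on 1 → {s3}.
s12 on 1 → {s7, s10}.
No 1-transition from s1, s2, s3, s6, s8, s9.
Union after reading 1: {s3, s7, s10, s12}.
Now take the λ-closure:
From s3 via λ: add s1.
From s12 via λ: add s8.
From s1 via λ: add s0, s2.
From s2 via λ: add s9.
No new states can be added; the closed set is {s0, s1, s2, s3, s7, s8, s9, s10, s12}.

{s0, s1, s2, s3, s7, s8, s9, s10, s12}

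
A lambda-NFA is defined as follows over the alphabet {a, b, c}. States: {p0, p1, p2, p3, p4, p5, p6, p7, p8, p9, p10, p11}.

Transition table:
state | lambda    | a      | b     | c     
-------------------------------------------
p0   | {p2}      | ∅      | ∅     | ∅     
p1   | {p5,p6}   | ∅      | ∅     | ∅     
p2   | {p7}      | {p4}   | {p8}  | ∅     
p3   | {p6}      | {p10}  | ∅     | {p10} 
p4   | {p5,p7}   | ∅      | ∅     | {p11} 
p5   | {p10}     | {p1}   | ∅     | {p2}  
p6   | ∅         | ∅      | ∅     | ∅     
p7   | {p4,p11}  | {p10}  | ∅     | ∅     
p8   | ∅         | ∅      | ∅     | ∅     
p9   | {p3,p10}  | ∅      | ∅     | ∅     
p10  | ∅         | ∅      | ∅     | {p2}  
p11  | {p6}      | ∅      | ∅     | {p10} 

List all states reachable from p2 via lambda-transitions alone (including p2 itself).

Start with {p2}.
From p2 via lambda: add p7.
From p7 via lambda: add p4, p11.
From p4 via lambda: add p5.
From p11 via lambda: add p6.
From p5 via lambda: add p10.
No new states can be added; the closed set is {p2, p4, p5, p6, p7, p10, p11}.

{p2, p4, p5, p6, p7, p10, p11}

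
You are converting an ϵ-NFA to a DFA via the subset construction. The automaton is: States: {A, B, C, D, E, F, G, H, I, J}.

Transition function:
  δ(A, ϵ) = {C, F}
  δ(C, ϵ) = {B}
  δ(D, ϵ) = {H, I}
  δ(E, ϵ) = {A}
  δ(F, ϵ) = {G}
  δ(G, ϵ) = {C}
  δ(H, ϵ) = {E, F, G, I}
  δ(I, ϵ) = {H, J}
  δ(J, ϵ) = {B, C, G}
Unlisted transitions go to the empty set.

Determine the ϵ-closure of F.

{B, C, F, G}

Start with {F}.
From F via ϵ: add G.
From G via ϵ: add C.
From C via ϵ: add B.
No new states can be added; the closed set is {B, C, F, G}.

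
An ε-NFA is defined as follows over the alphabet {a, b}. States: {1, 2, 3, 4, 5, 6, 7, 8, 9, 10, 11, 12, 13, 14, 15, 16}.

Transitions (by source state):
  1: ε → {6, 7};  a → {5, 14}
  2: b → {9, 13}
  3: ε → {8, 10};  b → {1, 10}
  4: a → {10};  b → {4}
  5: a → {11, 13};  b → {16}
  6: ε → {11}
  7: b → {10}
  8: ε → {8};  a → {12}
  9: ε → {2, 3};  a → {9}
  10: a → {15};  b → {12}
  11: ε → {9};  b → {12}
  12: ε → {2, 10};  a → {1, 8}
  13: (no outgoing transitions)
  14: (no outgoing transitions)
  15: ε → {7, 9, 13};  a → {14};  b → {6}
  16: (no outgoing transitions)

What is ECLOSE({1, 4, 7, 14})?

Start with {1, 4, 7, 14}.
From 1 via ε: add 6.
From 6 via ε: add 11.
From 11 via ε: add 9.
From 9 via ε: add 2, 3.
From 3 via ε: add 8, 10.
No new states can be added; the closed set is {1, 2, 3, 4, 6, 7, 8, 9, 10, 11, 14}.

{1, 2, 3, 4, 6, 7, 8, 9, 10, 11, 14}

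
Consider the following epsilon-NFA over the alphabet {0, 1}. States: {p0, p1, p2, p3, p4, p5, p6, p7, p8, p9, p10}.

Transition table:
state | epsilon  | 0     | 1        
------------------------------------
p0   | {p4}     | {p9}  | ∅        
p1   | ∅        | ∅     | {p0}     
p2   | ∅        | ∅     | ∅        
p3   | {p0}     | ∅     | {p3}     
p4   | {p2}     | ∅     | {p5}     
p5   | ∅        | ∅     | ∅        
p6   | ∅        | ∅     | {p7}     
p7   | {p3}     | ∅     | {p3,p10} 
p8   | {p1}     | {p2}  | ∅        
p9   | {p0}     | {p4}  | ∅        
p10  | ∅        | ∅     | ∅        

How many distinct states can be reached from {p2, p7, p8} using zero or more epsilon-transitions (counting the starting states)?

Start with {p2, p7, p8}.
From p7 via epsilon: add p3.
From p8 via epsilon: add p1.
From p3 via epsilon: add p0.
From p0 via epsilon: add p4.
epsilon-closure = {p0, p1, p2, p3, p4, p7, p8}, which has 7 states.

7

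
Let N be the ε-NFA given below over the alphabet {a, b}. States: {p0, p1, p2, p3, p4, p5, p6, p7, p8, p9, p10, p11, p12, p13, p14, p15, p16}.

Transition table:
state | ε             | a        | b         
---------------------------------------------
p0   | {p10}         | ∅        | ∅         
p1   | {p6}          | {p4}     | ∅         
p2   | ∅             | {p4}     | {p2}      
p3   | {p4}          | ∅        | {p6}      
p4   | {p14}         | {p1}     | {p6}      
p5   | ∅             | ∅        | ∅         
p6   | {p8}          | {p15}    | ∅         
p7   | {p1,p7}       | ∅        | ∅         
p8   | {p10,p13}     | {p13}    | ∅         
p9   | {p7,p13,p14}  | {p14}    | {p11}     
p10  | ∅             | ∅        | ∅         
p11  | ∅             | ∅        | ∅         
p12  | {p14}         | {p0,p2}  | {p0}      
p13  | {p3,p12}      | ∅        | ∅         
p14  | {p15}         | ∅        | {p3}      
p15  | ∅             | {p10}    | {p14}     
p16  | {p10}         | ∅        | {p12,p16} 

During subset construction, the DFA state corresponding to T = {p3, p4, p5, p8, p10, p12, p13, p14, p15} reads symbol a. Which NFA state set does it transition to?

{p0, p1, p2, p3, p4, p6, p8, p10, p12, p13, p14, p15}

p4 on a → {p1}.
p8 on a → {p13}.
p12 on a → {p0, p2}.
p15 on a → {p10}.
No a-transition from p3, p5, p10, p13, p14.
Union after reading a: {p0, p1, p2, p10, p13}.
Now take the ε-closure:
From p1 via ε: add p6.
From p13 via ε: add p3, p12.
From p3 via ε: add p4.
From p6 via ε: add p8.
From p12 via ε: add p14.
From p14 via ε: add p15.
No new states can be added; the closed set is {p0, p1, p2, p3, p4, p6, p8, p10, p12, p13, p14, p15}.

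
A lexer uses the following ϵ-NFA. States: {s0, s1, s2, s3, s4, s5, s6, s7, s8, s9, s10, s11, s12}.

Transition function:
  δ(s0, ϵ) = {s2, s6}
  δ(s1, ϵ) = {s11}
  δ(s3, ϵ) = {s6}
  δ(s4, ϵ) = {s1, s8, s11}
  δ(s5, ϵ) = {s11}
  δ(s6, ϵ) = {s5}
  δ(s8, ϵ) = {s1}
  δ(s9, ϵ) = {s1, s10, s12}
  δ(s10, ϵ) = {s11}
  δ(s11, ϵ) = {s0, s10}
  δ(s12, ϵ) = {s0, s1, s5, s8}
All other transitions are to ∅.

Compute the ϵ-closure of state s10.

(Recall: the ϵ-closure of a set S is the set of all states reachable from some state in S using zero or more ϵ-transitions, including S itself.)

{s0, s2, s5, s6, s10, s11}

Start with {s10}.
From s10 via ϵ: add s11.
From s11 via ϵ: add s0.
From s0 via ϵ: add s2, s6.
From s6 via ϵ: add s5.
No new states can be added; the closed set is {s0, s2, s5, s6, s10, s11}.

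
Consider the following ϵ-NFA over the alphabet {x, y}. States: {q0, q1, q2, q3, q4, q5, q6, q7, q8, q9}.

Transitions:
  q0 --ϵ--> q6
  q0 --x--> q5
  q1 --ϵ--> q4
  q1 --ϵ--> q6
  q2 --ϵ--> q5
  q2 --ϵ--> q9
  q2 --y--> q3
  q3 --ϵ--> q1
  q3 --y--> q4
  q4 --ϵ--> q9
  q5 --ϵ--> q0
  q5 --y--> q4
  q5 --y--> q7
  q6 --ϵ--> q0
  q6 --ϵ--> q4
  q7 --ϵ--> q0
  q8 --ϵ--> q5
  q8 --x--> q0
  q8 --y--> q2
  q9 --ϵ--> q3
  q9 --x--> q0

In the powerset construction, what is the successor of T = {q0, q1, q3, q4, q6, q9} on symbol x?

{q0, q1, q3, q4, q5, q6, q9}

q0 on x → {q5}.
q9 on x → {q0}.
No x-transition from q1, q3, q4, q6.
Union after reading x: {q0, q5}.
Now take the ϵ-closure:
From q0 via ϵ: add q6.
From q6 via ϵ: add q4.
From q4 via ϵ: add q9.
From q9 via ϵ: add q3.
From q3 via ϵ: add q1.
No new states can be added; the closed set is {q0, q1, q3, q4, q5, q6, q9}.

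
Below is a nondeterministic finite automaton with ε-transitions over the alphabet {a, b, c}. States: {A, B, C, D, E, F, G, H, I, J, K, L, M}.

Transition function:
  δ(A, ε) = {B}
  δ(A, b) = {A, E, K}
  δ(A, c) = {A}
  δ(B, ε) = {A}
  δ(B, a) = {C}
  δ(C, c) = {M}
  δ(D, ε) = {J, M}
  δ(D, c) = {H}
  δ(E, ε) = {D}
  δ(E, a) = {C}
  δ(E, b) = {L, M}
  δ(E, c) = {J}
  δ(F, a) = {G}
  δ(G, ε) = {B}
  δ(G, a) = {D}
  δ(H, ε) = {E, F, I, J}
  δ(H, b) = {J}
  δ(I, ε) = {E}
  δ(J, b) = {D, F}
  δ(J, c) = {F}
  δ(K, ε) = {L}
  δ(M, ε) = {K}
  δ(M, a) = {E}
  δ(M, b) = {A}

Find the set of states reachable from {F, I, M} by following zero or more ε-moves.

Start with {F, I, M}.
From I via ε: add E.
From M via ε: add K.
From E via ε: add D.
From K via ε: add L.
From D via ε: add J.
No new states can be added; the closed set is {D, E, F, I, J, K, L, M}.

{D, E, F, I, J, K, L, M}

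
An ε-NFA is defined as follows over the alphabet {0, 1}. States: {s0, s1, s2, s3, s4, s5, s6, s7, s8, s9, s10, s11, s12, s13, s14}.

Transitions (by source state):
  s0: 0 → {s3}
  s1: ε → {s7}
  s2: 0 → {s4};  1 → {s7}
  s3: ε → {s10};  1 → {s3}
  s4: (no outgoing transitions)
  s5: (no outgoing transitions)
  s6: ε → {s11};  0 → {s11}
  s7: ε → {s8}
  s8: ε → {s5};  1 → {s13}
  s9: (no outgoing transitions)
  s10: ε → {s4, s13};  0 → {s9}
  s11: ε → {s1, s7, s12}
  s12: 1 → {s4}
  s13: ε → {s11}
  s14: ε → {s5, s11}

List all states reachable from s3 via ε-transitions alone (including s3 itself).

Start with {s3}.
From s3 via ε: add s10.
From s10 via ε: add s4, s13.
From s13 via ε: add s11.
From s11 via ε: add s1, s7, s12.
From s7 via ε: add s8.
From s8 via ε: add s5.
No new states can be added; the closed set is {s1, s3, s4, s5, s7, s8, s10, s11, s12, s13}.

{s1, s3, s4, s5, s7, s8, s10, s11, s12, s13}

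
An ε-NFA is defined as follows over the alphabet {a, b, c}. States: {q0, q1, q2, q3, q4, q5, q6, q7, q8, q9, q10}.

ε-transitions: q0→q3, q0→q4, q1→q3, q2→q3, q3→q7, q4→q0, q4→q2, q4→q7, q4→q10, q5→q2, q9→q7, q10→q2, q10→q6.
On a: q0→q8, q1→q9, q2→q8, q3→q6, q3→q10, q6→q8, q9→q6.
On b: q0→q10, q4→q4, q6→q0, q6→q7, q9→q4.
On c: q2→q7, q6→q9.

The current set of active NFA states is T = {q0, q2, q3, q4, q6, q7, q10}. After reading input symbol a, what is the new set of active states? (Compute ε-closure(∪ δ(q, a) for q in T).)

q0 on a → {q8}.
q2 on a → {q8}.
q3 on a → {q6, q10}.
q6 on a → {q8}.
No a-transition from q4, q7, q10.
Union after reading a: {q6, q8, q10}.
Now take the ε-closure:
From q10 via ε: add q2.
From q2 via ε: add q3.
From q3 via ε: add q7.
No new states can be added; the closed set is {q2, q3, q6, q7, q8, q10}.

{q2, q3, q6, q7, q8, q10}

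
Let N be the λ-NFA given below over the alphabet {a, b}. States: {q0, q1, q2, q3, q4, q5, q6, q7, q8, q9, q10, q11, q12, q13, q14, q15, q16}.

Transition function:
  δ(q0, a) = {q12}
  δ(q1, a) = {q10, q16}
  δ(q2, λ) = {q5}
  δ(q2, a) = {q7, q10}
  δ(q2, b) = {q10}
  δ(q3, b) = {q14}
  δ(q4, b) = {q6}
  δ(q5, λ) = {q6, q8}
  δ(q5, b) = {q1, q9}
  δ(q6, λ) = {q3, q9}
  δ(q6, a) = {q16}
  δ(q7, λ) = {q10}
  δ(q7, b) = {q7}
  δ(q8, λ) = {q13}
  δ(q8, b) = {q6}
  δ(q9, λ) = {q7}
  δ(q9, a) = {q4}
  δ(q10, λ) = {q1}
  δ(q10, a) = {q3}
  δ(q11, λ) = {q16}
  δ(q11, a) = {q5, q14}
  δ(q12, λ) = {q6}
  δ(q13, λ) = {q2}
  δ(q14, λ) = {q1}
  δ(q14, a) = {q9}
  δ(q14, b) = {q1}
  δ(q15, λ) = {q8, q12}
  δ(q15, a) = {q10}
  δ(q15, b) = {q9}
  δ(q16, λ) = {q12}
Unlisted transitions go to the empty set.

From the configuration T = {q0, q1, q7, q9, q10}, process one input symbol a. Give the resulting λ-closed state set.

{q1, q3, q4, q6, q7, q9, q10, q12, q16}

q0 on a → {q12}.
q1 on a → {q10, q16}.
q9 on a → {q4}.
q10 on a → {q3}.
No a-transition from q7.
Union after reading a: {q3, q4, q10, q12, q16}.
Now take the λ-closure:
From q10 via λ: add q1.
From q12 via λ: add q6.
From q6 via λ: add q9.
From q9 via λ: add q7.
No new states can be added; the closed set is {q1, q3, q4, q6, q7, q9, q10, q12, q16}.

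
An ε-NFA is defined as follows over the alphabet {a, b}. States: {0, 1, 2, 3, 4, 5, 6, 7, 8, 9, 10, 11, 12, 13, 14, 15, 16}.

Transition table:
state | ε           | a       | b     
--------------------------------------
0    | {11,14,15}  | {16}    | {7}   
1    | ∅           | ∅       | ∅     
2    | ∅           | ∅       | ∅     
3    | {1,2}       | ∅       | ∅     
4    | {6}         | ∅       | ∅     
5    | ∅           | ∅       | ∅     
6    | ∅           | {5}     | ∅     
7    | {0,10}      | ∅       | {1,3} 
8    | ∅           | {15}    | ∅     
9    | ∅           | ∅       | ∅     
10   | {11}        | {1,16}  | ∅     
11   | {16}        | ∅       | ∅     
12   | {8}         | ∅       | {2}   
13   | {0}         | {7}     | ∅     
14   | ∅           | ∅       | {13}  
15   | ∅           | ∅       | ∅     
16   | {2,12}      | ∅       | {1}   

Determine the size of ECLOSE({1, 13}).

Start with {1, 13}.
From 13 via ε: add 0.
From 0 via ε: add 11, 14, 15.
From 11 via ε: add 16.
From 16 via ε: add 2, 12.
From 12 via ε: add 8.
ε-closure = {0, 1, 2, 8, 11, 12, 13, 14, 15, 16}, which has 10 states.

10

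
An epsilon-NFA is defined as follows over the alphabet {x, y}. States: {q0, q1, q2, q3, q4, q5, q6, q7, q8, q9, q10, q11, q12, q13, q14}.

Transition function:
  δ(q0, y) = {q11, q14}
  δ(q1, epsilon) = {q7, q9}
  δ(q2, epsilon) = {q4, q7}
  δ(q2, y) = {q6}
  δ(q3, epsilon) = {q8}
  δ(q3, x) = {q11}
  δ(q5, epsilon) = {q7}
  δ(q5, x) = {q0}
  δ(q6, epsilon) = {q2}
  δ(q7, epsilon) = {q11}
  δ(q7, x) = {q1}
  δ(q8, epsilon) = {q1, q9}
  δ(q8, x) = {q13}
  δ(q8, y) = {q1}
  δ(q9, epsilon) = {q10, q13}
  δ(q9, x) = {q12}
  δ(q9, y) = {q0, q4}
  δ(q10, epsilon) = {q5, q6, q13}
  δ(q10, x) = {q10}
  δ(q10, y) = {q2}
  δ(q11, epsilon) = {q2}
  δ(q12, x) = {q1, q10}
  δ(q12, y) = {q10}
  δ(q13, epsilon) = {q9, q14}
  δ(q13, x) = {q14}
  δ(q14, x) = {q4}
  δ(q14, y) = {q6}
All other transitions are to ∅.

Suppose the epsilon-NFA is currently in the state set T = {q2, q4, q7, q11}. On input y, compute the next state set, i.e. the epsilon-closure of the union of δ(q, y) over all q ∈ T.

q2 on y → {q6}.
No y-transition from q4, q7, q11.
Union after reading y: {q6}.
Now take the epsilon-closure:
From q6 via epsilon: add q2.
From q2 via epsilon: add q4, q7.
From q7 via epsilon: add q11.
No new states can be added; the closed set is {q2, q4, q6, q7, q11}.

{q2, q4, q6, q7, q11}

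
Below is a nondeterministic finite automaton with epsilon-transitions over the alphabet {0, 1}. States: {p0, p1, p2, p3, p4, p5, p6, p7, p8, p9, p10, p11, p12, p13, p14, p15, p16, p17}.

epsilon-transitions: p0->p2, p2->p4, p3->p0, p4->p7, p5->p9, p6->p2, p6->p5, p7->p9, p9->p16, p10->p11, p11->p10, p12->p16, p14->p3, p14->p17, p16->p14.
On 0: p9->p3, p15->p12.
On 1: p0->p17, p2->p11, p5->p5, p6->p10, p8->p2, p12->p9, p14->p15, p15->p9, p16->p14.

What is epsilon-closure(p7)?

{p0, p2, p3, p4, p7, p9, p14, p16, p17}

Start with {p7}.
From p7 via epsilon: add p9.
From p9 via epsilon: add p16.
From p16 via epsilon: add p14.
From p14 via epsilon: add p3, p17.
From p3 via epsilon: add p0.
From p0 via epsilon: add p2.
From p2 via epsilon: add p4.
No new states can be added; the closed set is {p0, p2, p3, p4, p7, p9, p14, p16, p17}.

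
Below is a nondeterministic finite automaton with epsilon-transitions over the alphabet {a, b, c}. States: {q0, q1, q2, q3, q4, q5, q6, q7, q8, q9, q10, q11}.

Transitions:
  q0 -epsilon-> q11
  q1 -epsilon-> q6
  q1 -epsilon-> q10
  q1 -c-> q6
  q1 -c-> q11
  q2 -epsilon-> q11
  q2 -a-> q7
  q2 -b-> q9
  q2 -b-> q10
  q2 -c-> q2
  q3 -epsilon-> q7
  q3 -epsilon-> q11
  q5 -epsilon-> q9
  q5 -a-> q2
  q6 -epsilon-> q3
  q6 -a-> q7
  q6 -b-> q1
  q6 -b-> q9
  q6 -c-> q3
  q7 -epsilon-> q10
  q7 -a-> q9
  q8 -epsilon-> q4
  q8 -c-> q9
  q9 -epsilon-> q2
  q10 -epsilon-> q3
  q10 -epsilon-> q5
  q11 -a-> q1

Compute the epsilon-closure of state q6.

Start with {q6}.
From q6 via epsilon: add q3.
From q3 via epsilon: add q7, q11.
From q7 via epsilon: add q10.
From q10 via epsilon: add q5.
From q5 via epsilon: add q9.
From q9 via epsilon: add q2.
No new states can be added; the closed set is {q2, q3, q5, q6, q7, q9, q10, q11}.

{q2, q3, q5, q6, q7, q9, q10, q11}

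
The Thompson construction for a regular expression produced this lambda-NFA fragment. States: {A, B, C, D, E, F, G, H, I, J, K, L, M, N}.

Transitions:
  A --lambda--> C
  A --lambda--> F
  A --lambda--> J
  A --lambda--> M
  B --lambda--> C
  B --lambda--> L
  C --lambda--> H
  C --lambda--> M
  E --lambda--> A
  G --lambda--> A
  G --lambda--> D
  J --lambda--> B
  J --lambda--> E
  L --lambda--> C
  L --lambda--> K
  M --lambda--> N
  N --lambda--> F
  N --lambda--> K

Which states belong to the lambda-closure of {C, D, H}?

{C, D, F, H, K, M, N}

Start with {C, D, H}.
From C via lambda: add M.
From M via lambda: add N.
From N via lambda: add F, K.
No new states can be added; the closed set is {C, D, F, H, K, M, N}.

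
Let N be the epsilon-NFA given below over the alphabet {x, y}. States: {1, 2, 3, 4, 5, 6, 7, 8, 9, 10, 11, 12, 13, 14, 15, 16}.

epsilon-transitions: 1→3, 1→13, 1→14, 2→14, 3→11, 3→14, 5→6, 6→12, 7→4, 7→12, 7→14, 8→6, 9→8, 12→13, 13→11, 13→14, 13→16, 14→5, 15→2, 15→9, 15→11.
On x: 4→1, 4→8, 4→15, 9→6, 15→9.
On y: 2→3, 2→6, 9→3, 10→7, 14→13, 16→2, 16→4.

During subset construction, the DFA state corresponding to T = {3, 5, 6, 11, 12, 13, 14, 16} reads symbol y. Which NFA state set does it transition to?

14 on y → {13}.
16 on y → {2, 4}.
No y-transition from 3, 5, 6, 11, 12, 13.
Union after reading y: {2, 4, 13}.
Now take the epsilon-closure:
From 2 via epsilon: add 14.
From 13 via epsilon: add 11, 16.
From 14 via epsilon: add 5.
From 5 via epsilon: add 6.
From 6 via epsilon: add 12.
No new states can be added; the closed set is {2, 4, 5, 6, 11, 12, 13, 14, 16}.

{2, 4, 5, 6, 11, 12, 13, 14, 16}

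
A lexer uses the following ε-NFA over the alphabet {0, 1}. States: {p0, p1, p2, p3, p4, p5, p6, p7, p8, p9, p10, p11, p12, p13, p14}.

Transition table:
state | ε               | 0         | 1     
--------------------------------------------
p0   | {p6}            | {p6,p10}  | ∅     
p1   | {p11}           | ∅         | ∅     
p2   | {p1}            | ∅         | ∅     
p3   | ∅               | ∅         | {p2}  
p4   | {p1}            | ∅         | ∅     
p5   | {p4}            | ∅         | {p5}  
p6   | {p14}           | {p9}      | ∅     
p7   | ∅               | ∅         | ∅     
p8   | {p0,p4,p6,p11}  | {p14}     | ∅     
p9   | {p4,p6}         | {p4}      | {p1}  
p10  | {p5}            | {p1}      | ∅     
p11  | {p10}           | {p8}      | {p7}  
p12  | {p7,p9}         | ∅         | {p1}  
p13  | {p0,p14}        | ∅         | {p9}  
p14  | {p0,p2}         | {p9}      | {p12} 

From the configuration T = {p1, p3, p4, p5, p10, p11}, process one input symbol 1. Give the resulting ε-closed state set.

{p1, p2, p4, p5, p7, p10, p11}

p3 on 1 → {p2}.
p5 on 1 → {p5}.
p11 on 1 → {p7}.
No 1-transition from p1, p4, p10.
Union after reading 1: {p2, p5, p7}.
Now take the ε-closure:
From p2 via ε: add p1.
From p5 via ε: add p4.
From p1 via ε: add p11.
From p11 via ε: add p10.
No new states can be added; the closed set is {p1, p2, p4, p5, p7, p10, p11}.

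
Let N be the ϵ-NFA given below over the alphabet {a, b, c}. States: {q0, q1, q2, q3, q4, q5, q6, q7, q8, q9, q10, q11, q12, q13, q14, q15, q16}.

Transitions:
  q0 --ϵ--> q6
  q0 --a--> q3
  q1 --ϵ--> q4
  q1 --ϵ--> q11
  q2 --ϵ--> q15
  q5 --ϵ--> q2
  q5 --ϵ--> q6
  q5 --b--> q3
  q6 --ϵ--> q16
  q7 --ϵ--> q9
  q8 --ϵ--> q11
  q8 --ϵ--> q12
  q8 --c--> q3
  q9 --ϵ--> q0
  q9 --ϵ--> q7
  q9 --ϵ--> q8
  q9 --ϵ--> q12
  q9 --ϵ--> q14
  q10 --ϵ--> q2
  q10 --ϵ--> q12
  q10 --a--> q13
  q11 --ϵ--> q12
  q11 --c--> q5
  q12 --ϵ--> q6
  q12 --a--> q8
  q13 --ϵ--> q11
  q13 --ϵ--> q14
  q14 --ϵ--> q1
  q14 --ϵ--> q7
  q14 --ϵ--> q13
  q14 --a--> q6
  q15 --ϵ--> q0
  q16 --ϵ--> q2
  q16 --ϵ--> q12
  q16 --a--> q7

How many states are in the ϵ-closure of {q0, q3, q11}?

Start with {q0, q3, q11}.
From q0 via ϵ: add q6.
From q11 via ϵ: add q12.
From q6 via ϵ: add q16.
From q16 via ϵ: add q2.
From q2 via ϵ: add q15.
ϵ-closure = {q0, q2, q3, q6, q11, q12, q15, q16}, which has 8 states.

8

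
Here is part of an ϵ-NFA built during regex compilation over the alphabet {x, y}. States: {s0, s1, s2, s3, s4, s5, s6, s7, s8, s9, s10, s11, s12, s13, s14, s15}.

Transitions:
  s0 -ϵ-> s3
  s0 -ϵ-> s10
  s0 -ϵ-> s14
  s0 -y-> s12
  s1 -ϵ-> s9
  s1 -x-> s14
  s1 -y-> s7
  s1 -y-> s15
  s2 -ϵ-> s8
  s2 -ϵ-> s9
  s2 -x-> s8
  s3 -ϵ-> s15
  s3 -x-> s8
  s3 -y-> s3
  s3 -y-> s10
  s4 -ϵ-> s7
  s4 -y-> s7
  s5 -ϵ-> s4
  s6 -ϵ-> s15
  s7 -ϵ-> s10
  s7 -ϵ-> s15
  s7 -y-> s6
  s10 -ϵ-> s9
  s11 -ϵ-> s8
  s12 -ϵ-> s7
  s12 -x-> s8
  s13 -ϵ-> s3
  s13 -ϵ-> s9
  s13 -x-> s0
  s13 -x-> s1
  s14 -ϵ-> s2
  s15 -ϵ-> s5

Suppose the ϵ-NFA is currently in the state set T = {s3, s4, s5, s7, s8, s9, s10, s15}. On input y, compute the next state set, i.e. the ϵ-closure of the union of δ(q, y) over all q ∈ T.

{s3, s4, s5, s6, s7, s9, s10, s15}

s3 on y → {s3, s10}.
s4 on y → {s7}.
s7 on y → {s6}.
No y-transition from s5, s8, s9, s10, s15.
Union after reading y: {s3, s6, s7, s10}.
Now take the ϵ-closure:
From s3 via ϵ: add s15.
From s10 via ϵ: add s9.
From s15 via ϵ: add s5.
From s5 via ϵ: add s4.
No new states can be added; the closed set is {s3, s4, s5, s6, s7, s9, s10, s15}.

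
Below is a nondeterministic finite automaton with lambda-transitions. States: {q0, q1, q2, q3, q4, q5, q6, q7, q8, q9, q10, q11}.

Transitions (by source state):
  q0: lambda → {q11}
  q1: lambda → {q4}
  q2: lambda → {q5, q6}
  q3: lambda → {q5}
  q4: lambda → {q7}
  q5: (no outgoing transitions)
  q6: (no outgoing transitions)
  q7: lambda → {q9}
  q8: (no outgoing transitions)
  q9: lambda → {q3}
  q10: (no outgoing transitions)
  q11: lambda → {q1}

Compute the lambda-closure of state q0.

{q0, q1, q3, q4, q5, q7, q9, q11}

Start with {q0}.
From q0 via lambda: add q11.
From q11 via lambda: add q1.
From q1 via lambda: add q4.
From q4 via lambda: add q7.
From q7 via lambda: add q9.
From q9 via lambda: add q3.
From q3 via lambda: add q5.
No new states can be added; the closed set is {q0, q1, q3, q4, q5, q7, q9, q11}.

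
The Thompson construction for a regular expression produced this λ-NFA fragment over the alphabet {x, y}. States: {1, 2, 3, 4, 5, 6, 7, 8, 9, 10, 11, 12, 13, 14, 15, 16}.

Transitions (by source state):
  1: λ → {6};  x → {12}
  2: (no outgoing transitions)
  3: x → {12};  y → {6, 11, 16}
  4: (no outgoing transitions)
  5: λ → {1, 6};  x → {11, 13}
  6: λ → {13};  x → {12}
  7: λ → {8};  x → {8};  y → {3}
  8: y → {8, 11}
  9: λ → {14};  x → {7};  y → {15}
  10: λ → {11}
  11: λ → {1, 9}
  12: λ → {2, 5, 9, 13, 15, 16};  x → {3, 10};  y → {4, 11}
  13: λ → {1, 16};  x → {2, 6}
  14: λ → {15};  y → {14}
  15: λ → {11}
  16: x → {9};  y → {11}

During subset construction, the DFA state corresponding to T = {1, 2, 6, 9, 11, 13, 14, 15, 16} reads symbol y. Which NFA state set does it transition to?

9 on y → {15}.
14 on y → {14}.
16 on y → {11}.
No y-transition from 1, 2, 6, 11, 13, 15.
Union after reading y: {11, 14, 15}.
Now take the λ-closure:
From 11 via λ: add 1, 9.
From 1 via λ: add 6.
From 6 via λ: add 13.
From 13 via λ: add 16.
No new states can be added; the closed set is {1, 6, 9, 11, 13, 14, 15, 16}.

{1, 6, 9, 11, 13, 14, 15, 16}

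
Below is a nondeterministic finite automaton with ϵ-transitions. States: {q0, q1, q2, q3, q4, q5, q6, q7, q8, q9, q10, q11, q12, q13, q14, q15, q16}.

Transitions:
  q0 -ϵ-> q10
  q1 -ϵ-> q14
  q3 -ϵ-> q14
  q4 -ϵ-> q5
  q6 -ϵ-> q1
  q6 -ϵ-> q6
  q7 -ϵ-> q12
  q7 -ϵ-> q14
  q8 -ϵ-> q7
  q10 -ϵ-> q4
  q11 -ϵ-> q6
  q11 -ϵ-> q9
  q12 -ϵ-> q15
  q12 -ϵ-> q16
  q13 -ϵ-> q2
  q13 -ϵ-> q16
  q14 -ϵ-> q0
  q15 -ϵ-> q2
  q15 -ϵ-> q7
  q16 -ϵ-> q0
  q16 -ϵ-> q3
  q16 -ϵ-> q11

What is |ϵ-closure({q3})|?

Start with {q3}.
From q3 via ϵ: add q14.
From q14 via ϵ: add q0.
From q0 via ϵ: add q10.
From q10 via ϵ: add q4.
From q4 via ϵ: add q5.
ϵ-closure = {q0, q3, q4, q5, q10, q14}, which has 6 states.

6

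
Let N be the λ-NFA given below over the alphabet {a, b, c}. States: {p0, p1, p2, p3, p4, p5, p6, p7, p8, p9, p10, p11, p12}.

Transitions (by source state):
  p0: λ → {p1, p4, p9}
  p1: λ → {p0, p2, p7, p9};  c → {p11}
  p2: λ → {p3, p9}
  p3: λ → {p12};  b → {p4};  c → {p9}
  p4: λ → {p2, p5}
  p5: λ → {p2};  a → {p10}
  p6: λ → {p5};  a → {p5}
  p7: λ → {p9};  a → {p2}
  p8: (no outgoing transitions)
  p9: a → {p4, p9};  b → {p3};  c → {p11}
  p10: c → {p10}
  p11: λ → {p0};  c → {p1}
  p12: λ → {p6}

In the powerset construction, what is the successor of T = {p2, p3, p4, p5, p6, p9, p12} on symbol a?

p5 on a → {p10}.
p6 on a → {p5}.
p9 on a → {p4, p9}.
No a-transition from p2, p3, p4, p12.
Union after reading a: {p4, p5, p9, p10}.
Now take the λ-closure:
From p4 via λ: add p2.
From p2 via λ: add p3.
From p3 via λ: add p12.
From p12 via λ: add p6.
No new states can be added; the closed set is {p2, p3, p4, p5, p6, p9, p10, p12}.

{p2, p3, p4, p5, p6, p9, p10, p12}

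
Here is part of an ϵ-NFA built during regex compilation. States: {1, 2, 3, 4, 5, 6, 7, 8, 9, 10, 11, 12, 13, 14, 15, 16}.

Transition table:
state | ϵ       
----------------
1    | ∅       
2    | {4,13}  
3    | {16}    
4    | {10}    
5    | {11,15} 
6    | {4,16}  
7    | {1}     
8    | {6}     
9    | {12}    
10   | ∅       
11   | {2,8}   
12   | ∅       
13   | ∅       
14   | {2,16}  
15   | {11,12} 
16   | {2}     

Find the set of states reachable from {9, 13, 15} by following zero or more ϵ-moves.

{2, 4, 6, 8, 9, 10, 11, 12, 13, 15, 16}

Start with {9, 13, 15}.
From 9 via ϵ: add 12.
From 15 via ϵ: add 11.
From 11 via ϵ: add 2, 8.
From 2 via ϵ: add 4.
From 8 via ϵ: add 6.
From 4 via ϵ: add 10.
From 6 via ϵ: add 16.
No new states can be added; the closed set is {2, 4, 6, 8, 9, 10, 11, 12, 13, 15, 16}.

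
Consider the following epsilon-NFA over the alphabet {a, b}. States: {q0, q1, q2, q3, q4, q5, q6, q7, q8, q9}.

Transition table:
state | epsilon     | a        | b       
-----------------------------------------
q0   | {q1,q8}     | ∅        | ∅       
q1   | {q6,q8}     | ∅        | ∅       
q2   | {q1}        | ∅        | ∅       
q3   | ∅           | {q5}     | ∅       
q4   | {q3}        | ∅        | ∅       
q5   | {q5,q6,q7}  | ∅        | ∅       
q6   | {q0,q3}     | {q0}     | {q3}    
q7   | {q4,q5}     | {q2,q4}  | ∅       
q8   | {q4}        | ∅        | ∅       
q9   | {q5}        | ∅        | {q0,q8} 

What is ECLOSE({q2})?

Start with {q2}.
From q2 via epsilon: add q1.
From q1 via epsilon: add q6, q8.
From q6 via epsilon: add q0, q3.
From q8 via epsilon: add q4.
No new states can be added; the closed set is {q0, q1, q2, q3, q4, q6, q8}.

{q0, q1, q2, q3, q4, q6, q8}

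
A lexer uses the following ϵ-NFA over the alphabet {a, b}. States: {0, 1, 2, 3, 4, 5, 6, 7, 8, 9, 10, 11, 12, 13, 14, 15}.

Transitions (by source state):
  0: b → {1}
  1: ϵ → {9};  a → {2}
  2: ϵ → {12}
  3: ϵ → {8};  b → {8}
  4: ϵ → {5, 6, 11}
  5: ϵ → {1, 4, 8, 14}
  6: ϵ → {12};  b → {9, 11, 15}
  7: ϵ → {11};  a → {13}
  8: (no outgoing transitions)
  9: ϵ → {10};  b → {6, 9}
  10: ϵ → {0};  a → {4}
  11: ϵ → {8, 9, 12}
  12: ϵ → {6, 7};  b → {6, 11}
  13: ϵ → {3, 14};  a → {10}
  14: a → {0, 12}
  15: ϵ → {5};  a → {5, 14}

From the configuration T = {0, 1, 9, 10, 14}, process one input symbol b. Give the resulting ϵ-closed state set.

0 on b → {1}.
9 on b → {6, 9}.
No b-transition from 1, 10, 14.
Union after reading b: {1, 6, 9}.
Now take the ϵ-closure:
From 6 via ϵ: add 12.
From 9 via ϵ: add 10.
From 10 via ϵ: add 0.
From 12 via ϵ: add 7.
From 7 via ϵ: add 11.
From 11 via ϵ: add 8.
No new states can be added; the closed set is {0, 1, 6, 7, 8, 9, 10, 11, 12}.

{0, 1, 6, 7, 8, 9, 10, 11, 12}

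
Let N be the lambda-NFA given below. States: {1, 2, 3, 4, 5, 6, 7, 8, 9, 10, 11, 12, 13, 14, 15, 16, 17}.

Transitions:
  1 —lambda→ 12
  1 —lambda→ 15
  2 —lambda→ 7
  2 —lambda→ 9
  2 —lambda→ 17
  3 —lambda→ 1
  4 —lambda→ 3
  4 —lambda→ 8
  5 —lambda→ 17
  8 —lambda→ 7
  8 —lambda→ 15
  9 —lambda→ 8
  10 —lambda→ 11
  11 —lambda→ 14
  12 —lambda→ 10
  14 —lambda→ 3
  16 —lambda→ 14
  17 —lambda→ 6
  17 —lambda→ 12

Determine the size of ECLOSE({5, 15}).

Start with {5, 15}.
From 5 via lambda: add 17.
From 17 via lambda: add 6, 12.
From 12 via lambda: add 10.
From 10 via lambda: add 11.
From 11 via lambda: add 14.
From 14 via lambda: add 3.
From 3 via lambda: add 1.
lambda-closure = {1, 3, 5, 6, 10, 11, 12, 14, 15, 17}, which has 10 states.

10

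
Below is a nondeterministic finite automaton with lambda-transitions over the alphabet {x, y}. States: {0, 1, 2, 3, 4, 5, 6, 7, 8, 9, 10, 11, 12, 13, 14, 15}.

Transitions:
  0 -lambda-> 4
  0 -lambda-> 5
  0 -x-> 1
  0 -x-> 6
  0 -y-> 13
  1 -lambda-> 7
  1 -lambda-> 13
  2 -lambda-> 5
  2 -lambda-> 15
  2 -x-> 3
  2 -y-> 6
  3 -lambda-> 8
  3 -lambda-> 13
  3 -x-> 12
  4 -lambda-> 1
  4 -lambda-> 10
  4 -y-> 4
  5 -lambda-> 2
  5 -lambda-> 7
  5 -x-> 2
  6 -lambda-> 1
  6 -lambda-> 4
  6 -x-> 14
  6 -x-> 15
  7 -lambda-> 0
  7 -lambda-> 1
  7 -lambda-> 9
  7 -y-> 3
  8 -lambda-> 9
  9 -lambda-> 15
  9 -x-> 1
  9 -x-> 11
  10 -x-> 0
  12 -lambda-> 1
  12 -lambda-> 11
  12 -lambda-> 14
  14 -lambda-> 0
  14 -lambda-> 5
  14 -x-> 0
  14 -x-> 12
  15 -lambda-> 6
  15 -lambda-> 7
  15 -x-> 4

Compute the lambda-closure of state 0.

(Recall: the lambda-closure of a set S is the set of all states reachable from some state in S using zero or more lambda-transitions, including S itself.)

{0, 1, 2, 4, 5, 6, 7, 9, 10, 13, 15}

Start with {0}.
From 0 via lambda: add 4, 5.
From 4 via lambda: add 1, 10.
From 5 via lambda: add 2, 7.
From 1 via lambda: add 13.
From 2 via lambda: add 15.
From 7 via lambda: add 9.
From 15 via lambda: add 6.
No new states can be added; the closed set is {0, 1, 2, 4, 5, 6, 7, 9, 10, 13, 15}.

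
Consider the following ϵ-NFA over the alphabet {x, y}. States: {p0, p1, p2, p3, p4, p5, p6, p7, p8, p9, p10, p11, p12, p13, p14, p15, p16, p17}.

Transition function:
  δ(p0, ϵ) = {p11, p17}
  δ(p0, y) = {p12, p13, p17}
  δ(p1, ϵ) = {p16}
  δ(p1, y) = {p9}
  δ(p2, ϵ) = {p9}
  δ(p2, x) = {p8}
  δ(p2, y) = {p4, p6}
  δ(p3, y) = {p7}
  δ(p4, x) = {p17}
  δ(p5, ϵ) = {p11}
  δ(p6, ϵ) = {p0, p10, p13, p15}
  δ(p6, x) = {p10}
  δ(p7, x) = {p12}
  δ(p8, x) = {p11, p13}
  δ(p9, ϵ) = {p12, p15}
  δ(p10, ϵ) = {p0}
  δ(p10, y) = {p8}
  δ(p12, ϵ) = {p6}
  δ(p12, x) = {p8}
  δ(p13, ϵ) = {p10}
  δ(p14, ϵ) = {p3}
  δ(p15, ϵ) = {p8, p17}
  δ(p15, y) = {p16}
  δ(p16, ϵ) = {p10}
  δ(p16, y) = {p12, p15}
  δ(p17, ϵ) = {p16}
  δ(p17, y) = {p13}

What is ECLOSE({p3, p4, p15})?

Start with {p3, p4, p15}.
From p15 via ϵ: add p8, p17.
From p17 via ϵ: add p16.
From p16 via ϵ: add p10.
From p10 via ϵ: add p0.
From p0 via ϵ: add p11.
No new states can be added; the closed set is {p0, p3, p4, p8, p10, p11, p15, p16, p17}.

{p0, p3, p4, p8, p10, p11, p15, p16, p17}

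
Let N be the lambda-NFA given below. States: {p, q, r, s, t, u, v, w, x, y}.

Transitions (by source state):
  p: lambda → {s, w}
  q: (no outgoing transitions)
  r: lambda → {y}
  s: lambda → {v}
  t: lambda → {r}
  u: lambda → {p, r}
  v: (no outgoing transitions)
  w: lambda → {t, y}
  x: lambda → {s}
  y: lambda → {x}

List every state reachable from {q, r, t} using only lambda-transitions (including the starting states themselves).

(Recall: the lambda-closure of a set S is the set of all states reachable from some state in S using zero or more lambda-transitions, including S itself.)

{q, r, s, t, v, x, y}

Start with {q, r, t}.
From r via lambda: add y.
From y via lambda: add x.
From x via lambda: add s.
From s via lambda: add v.
No new states can be added; the closed set is {q, r, s, t, v, x, y}.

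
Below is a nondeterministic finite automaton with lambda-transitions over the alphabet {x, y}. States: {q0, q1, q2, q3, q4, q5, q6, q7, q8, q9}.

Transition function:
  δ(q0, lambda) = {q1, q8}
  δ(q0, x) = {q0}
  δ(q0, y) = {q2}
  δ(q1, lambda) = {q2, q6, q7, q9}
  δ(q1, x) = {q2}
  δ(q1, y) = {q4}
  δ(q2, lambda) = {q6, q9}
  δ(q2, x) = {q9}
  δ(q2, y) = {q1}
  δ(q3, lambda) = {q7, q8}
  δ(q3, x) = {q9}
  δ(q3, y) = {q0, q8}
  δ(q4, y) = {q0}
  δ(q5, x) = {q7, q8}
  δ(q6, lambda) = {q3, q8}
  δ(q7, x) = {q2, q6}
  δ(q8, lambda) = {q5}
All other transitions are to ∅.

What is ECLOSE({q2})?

{q2, q3, q5, q6, q7, q8, q9}

Start with {q2}.
From q2 via lambda: add q6, q9.
From q6 via lambda: add q3, q8.
From q3 via lambda: add q7.
From q8 via lambda: add q5.
No new states can be added; the closed set is {q2, q3, q5, q6, q7, q8, q9}.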